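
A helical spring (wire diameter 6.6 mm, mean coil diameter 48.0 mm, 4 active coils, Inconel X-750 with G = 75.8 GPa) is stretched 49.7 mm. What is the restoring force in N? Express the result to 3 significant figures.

2020 N

k = Gd⁴/(8D³N_a) = (75.8×10³)(6.6⁴)/(8·48.0³·4) = 40.642 N/mm
F = k·δ = 40.642 × 49.7 = 2019.9 N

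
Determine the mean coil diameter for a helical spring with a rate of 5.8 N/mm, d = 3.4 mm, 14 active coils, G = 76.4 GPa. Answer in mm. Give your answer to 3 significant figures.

25.0 mm

D = (Gd⁴/(8N_a·k))^(1/3) = (76.4×10³·3.4⁴/(8·14·5.8))^(1/3)
  = (15716.8)^(1/3) = 25.0488 mm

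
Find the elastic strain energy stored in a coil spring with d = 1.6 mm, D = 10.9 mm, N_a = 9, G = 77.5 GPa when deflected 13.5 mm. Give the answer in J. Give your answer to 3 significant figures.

k = Gd⁴/(8D³N_a) = (77.5×10³)(1.6⁴)/(8·10.9³·9) = 5.4472 N/mm
U = ½kδ² = 0.5 × 5.4472 × 13.5² = 496.37 N·mm = 0.49637 J

0.496 J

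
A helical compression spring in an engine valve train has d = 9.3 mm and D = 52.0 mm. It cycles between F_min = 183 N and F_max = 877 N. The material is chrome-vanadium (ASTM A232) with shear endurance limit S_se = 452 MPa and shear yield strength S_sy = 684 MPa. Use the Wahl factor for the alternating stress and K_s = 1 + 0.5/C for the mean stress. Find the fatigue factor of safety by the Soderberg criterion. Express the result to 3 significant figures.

C = D/d = 52.0/9.3 = 5.5914; K_W = (4C−1)/(4C−4)+0.615/C = 1.2733; K_s = 1+0.5/C = 1.0894
F_a = (F_max−F_min)/2 = 347 N; F_m = (F_max+F_min)/2 = 530 N
τ_a = K_W·8F_aD/(πd³) = 1.2733 × 57.125 = 72.739 MPa
τ_m = K_s·8F_mD/(πd³) = 1.0894 × 87.251 = 95.053 MPa
Soderberg: 1/n_f = τ_a/S_se + τ_m/S_sy = 72.739/452 + 95.053/684 = 0.16093 + 0.13897 = 0.29989
n_f = 1/0.29989 = 3.335

3.33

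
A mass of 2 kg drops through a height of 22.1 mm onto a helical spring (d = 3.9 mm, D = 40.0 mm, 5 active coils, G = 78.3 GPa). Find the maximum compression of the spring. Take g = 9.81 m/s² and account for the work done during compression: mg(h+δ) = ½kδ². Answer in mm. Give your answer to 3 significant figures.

k = Gd⁴/(8D³N_a) = (78.3×10³)(3.9⁴)/(8·40.0³·5) = 7.0759 N/mm
W = mg = 2 × 9.81 = 19.62 N
½kδ² − Wδ − Wh = 0 → δ = (W + √(W² + 2kWh))/k
δ = (19.62 + √(384.94 + 6136.23))/7.0759 = (19.62 + 80.754)/7.0759 = 14.185 mm

14.2 mm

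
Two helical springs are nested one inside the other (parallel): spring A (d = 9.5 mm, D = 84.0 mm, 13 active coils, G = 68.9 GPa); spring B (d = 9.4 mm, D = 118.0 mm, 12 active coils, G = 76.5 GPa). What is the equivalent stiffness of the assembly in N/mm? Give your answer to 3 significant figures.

k_A = Gd⁴/(8D³N_a) = (68.9×10³)(9.5⁴)/(8·84.0³·13) = 9.1042 N/mm
k_B = Gd⁴/(8D³N_a) = (76.5×10³)(9.4⁴)/(8·118.0³·12) = 3.7867 N/mm
Parallel: k_eq = 9.1042 + 3.7867 = 12.891 N/mm

12.9 N/mm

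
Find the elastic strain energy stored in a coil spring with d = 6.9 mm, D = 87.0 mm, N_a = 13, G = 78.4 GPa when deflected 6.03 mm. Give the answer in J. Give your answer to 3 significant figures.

k = Gd⁴/(8D³N_a) = (78.4×10³)(6.9⁴)/(8·87.0³·13) = 2.5949 N/mm
U = ½kδ² = 0.5 × 2.5949 × 6.03² = 47.177 N·mm = 0.047177 J

0.0472 J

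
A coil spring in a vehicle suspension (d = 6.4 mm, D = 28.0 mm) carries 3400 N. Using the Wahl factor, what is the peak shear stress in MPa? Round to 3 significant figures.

Spring index C = D/d = 28.0/6.4 = 4.3750
K_W = (4C−1)/(4C−4) + 0.615/C = 16.500/13.500 + 0.1406 = 1.3628
τ₀ = 8FD/(πd³) = 8·3400·28.0/(π·6.4³) = 761600/823.55 = 924.78 MPa
τ_max = K·τ₀ = 1.3628 × 924.78 = 1260.3 MPa

1260 MPa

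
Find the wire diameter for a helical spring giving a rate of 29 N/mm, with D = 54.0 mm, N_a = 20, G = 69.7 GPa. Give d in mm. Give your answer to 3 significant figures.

10.1 mm

d = (8D³N_a·k / G)^(1/4) = (8·54.0³·20·29 / (69.7×10³))^0.25
  = (10483)^0.25 = 10.1185 mm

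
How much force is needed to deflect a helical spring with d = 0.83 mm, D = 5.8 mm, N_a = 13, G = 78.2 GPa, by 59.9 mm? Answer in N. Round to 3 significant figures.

k = Gd⁴/(8D³N_a) = (78.2×10³)(0.83⁴)/(8·5.8³·13) = 1.8289 N/mm
F = k·δ = 1.8289 × 59.9 = 109.55 N

110 N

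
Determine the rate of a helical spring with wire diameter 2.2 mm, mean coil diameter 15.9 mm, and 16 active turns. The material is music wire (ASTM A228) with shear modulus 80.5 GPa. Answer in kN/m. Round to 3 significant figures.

k = Gd⁴/(8D³N_a) = (80.5×10³ × 2.2⁴) / (8 × 15.9³ × 16)
  = 1.88576e+06 / 514519 = 3.6651 N/mm

3.67 kN/m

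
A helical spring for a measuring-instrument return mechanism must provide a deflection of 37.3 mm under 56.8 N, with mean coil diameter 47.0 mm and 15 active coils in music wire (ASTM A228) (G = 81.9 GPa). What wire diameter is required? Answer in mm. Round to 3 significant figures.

Required rate k = F/δ = 56.8/37.3 = 1.5228 N/mm
d = (8D³N_a·k / G)^(1/4) = (8·47.0³·15·1.5228 / (81.9×10³))^0.25
  = (231.65)^0.25 = 3.9013 mm

3.90 mm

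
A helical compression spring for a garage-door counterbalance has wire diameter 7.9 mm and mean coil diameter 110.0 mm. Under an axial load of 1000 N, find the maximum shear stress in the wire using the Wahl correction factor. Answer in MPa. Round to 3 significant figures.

626 MPa

Spring index C = D/d = 110.0/7.9 = 13.9241
K_W = (4C−1)/(4C−4) + 0.615/C = 54.696/51.696 + 0.0442 = 1.1022
τ₀ = 8FD/(πd³) = 8·1000·110.0/(π·7.9³) = 880000/1548.9 = 568.13 MPa
τ_max = K·τ₀ = 1.1022 × 568.13 = 626.2 MPa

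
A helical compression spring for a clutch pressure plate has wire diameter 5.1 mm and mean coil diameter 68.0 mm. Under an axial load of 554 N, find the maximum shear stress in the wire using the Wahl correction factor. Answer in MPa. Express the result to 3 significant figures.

Spring index C = D/d = 68.0/5.1 = 13.3333
K_W = (4C−1)/(4C−4) + 0.615/C = 52.333/49.333 + 0.0461 = 1.1069
τ₀ = 8FD/(πd³) = 8·554·68.0/(π·5.1³) = 301376/416.74 = 723.18 MPa
τ_max = K·τ₀ = 1.1069 × 723.18 = 800.52 MPa

801 MPa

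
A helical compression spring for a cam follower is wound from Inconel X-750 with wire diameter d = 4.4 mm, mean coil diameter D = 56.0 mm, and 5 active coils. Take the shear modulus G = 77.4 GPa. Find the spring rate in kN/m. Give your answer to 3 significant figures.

4.13 kN/m

k = Gd⁴/(8D³N_a) = (77.4×10³ × 4.4⁴) / (8 × 56.0³ × 5)
  = 2.90103e+07 / 7.02464e+06 = 4.1298 N/mm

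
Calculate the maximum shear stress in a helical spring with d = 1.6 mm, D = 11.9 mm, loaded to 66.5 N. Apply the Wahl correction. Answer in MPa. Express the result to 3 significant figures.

Spring index C = D/d = 11.9/1.6 = 7.4375
K_W = (4C−1)/(4C−4) + 0.615/C = 28.750/25.750 + 0.0827 = 1.1992
τ₀ = 8FD/(πd³) = 8·66.5·11.9/(π·1.6³) = 6330.8/12.868 = 491.98 MPa
τ_max = K·τ₀ = 1.1992 × 491.98 = 589.98 MPa

590 MPa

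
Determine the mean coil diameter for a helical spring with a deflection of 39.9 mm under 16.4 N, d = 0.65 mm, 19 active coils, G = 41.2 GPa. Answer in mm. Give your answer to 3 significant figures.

Required rate k = F/δ = 16.4/39.9 = 0.41103 N/mm
D = (Gd⁴/(8N_a·k))^(1/3) = (41.2×10³·0.65⁴/(8·19·0.41103))^(1/3)
  = (117.716)^(1/3) = 4.9009 mm

4.90 mm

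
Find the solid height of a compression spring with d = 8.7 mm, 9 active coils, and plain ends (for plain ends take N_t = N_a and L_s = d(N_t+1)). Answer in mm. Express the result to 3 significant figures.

87.0 mm

plain ends: N_t = N_a = 9
L_s = d·(N_t+1) = 8.7 × 10 = 87 mm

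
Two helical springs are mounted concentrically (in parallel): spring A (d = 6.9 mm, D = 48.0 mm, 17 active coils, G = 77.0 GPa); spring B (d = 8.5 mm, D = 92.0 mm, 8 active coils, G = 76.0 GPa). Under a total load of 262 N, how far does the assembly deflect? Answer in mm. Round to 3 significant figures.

13.4 mm

k_A = Gd⁴/(8D³N_a) = (77.0×10³)(6.9⁴)/(8·48.0³·17) = 11.604 N/mm
k_B = Gd⁴/(8D³N_a) = (76.0×10³)(8.5⁴)/(8·92.0³·8) = 7.9606 N/mm
Parallel: k_eq = 11.604 + 7.9606 = 19.565 N/mm
δ = F/k_eq = 262/19.565 = 13.391 mm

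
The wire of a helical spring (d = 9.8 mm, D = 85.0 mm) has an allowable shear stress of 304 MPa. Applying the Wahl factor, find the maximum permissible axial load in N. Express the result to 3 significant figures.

1130 N

C = D/d = 85.0/9.8 = 8.6735
K_W = (4C−1)/(4C−4) + 0.615/C = 33.694/30.694 + 0.0709 = 1.1686
τ_max = K·8FD/(πd³) → F_max = τ_allow·πd³/(8DK)
F_max = 304·π·9.8³/(8·85.0·1.1686) = 8.9888e+05/794.68 = 1131.1 N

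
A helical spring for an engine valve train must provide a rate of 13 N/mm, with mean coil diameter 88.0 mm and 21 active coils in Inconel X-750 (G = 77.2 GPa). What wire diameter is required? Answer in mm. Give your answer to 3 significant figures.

11.8 mm

d = (8D³N_a·k / G)^(1/4) = (8·88.0³·21·13 / (77.2×10³))^0.25
  = (19279)^0.25 = 11.7834 mm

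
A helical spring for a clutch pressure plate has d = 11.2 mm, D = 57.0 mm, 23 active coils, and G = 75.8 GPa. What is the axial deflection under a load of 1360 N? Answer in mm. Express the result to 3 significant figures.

38.9 mm

k = Gd⁴/(8D³N_a) = (75.8×10³)(11.2⁴)/(8·57.0³·23) = 35.002 N/mm
δ = F/k = 1360 / 35.002 = 38.854 mm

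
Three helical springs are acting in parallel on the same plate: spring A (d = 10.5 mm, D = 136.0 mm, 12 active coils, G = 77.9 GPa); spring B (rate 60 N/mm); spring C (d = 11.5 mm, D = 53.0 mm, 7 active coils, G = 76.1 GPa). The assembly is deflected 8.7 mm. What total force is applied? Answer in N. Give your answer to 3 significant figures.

k_A = Gd⁴/(8D³N_a) = (77.9×10³)(10.5⁴)/(8·136.0³·12) = 3.9211 N/mm
k_C = Gd⁴/(8D³N_a) = (76.1×10³)(11.5⁴)/(8·53.0³·7) = 159.65 N/mm
Parallel: k_eq = 3.9211 + 60 + 159.65 = 223.57 N/mm
F = k_eq·δ = 223.57·8.7 = 1945 N

1950 N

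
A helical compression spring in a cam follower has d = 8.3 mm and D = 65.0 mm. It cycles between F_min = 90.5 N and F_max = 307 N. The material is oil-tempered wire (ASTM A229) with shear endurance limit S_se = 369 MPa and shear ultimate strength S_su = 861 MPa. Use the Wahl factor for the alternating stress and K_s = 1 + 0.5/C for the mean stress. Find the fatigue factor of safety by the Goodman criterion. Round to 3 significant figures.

C = D/d = 65.0/8.3 = 7.8313; K_W = (4C−1)/(4C−4)+0.615/C = 1.1883; K_s = 1+0.5/C = 1.0638
F_a = (F_max−F_min)/2 = 108.25 N; F_m = (F_max+F_min)/2 = 198.75 N
τ_a = K_W·8F_aD/(πd³) = 1.1883 × 31.336 = 37.237 MPa
τ_m = K_s·8F_mD/(πd³) = 1.0638 × 57.534 = 61.208 MPa
Goodman: 1/n_f = τ_a/S_se + τ_m/S_su = 37.237/369 + 61.208/861 = 0.10091 + 0.07109 = 0.172
n_f = 1/0.172 = 5.814

5.81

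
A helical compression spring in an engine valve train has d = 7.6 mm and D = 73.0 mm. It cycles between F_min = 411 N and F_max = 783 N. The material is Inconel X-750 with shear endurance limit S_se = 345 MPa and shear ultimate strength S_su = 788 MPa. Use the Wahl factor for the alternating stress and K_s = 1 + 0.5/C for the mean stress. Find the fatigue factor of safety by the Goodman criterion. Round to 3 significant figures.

1.67

C = D/d = 73.0/7.6 = 9.6053; K_W = (4C−1)/(4C−4)+0.615/C = 1.1512; K_s = 1+0.5/C = 1.0521
F_a = (F_max−F_min)/2 = 186 N; F_m = (F_max+F_min)/2 = 597 N
τ_a = K_W·8F_aD/(πd³) = 1.1512 × 78.765 = 90.673 MPa
τ_m = K_s·8F_mD/(πd³) = 1.0521 × 252.81 = 265.97 MPa
Goodman: 1/n_f = τ_a/S_se + τ_m/S_su = 90.673/345 + 265.97/788 = 0.26282 + 0.33753 = 0.60035
n_f = 1/0.60035 = 1.666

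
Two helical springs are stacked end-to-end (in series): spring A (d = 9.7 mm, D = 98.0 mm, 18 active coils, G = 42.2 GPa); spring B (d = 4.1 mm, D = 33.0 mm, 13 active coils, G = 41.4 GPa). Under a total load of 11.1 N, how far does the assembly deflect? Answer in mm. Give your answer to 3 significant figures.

k_A = Gd⁴/(8D³N_a) = (42.2×10³)(9.7⁴)/(8·98.0³·18) = 2.7565 N/mm
k_B = Gd⁴/(8D³N_a) = (41.4×10³)(4.1⁴)/(8·33.0³·13) = 3.1301 N/mm
Series: 1/k_eq = 1/2.7565 + 1/3.1301 = 0.68226; k_eq = 1.4657 N/mm
δ = F/k_eq = 11.1/1.4657 = 7.573 mm

7.57 mm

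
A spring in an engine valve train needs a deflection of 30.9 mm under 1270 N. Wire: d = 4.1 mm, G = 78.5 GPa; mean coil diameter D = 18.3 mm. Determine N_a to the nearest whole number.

Required rate k = F/δ = 1270/30.9 = 41.1 N/mm
N_a = Gd⁴/(8D³k) = (78.5×10³ × 4.1⁴)/(8 × 18.3³ × 41.1)
    = 2.21822e+07 / 2.01506e+06 = 11.01 → 11 coils

11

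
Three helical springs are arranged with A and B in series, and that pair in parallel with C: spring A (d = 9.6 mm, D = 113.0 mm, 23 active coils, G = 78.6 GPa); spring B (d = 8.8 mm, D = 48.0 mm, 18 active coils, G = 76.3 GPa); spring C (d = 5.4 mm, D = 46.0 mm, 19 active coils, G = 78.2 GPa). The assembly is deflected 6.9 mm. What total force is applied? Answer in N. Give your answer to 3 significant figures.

k_A = Gd⁴/(8D³N_a) = (78.6×10³)(9.6⁴)/(8·113.0³·23) = 2.5145 N/mm
k_B = Gd⁴/(8D³N_a) = (76.3×10³)(8.8⁴)/(8·48.0³·18) = 28.732 N/mm
k_C = Gd⁴/(8D³N_a) = (78.2×10³)(5.4⁴)/(8·46.0³·19) = 4.4943 N/mm
Springs A,B series: k_AB = 1/(1/2.5145+1/28.732) = 2.3122 N/mm; parallel with C: k_eq = 2.3122+4.4943 = 6.8065 N/mm
F = k_eq·δ = 6.8065·6.9 = 46.965 N

47.0 N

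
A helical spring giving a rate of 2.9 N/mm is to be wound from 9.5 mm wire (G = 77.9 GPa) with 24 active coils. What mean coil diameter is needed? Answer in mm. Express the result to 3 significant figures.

D = (Gd⁴/(8N_a·k))^(1/3) = (77.9×10³·9.5⁴/(8·24·2.9))^(1/3)
  = (1.13955e+06)^(1/3) = 104.4506 mm

104 mm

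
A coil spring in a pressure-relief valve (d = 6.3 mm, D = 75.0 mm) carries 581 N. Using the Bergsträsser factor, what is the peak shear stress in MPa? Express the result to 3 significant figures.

493 MPa

Spring index C = D/d = 75.0/6.3 = 11.9048
K_B = (4C+2)/(4C−3) = 49.619/44.619 = 1.1121
τ₀ = 8FD/(πd³) = 8·581·75.0/(π·6.3³) = 348600/785.55 = 443.77 MPa
τ_max = K·τ₀ = 1.1121 × 443.77 = 493.5 MPa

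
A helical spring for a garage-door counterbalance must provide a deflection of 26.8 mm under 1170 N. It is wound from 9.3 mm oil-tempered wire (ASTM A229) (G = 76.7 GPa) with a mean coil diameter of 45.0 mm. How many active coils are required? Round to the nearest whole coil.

Required rate k = F/δ = 1170/26.8 = 43.657 N/mm
N_a = Gd⁴/(8D³k) = (76.7×10³ × 9.3⁴)/(8 × 45.0³ × 43.657)
    = 5.73756e+08 / 3.18257e+07 = 18.03 → 18 coils

18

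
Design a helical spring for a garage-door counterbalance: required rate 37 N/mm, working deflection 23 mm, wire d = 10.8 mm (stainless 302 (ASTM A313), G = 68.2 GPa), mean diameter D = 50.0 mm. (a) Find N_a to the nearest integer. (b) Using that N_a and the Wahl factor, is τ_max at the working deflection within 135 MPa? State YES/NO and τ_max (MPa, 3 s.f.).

(a) 25 coils; (b) YES, τ_max = 116 MPa

N_a = Gd⁴/(8D³k) = (68.2×10³)(10.8⁴)/(8·50.0³·37) = 25.08 → N_a = 25
Actual rate k = Gd⁴/(8D³·25) = 37.114 N/mm
Working load F = kδ = 37.114·23 = 853.63 N
C = 50.0/10.8 = 4.6296; K_W = (4C−1)/(4C−4)+0.615/C = 1.3395
τ_max = K_W·8FD/(πd³) = 1.3395·86.279 = 115.57 MPa
τ_max ≤ 135 MPa → acceptable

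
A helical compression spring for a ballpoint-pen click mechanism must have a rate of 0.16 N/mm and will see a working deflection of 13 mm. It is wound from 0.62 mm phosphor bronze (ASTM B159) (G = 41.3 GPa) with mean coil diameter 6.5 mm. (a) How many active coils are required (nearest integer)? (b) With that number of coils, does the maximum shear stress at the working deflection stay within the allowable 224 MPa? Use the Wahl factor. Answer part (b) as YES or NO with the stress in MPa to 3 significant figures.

N_a = Gd⁴/(8D³k) = (41.3×10³)(0.62⁴)/(8·6.5³·0.16) = 17.36 → N_a = 17
Actual rate k = Gd⁴/(8D³·17) = 0.16339 N/mm
Working load F = kδ = 0.16339·13 = 2.1241 N
C = 6.5/0.62 = 10.4839; K_W = (4C−1)/(4C−4)+0.615/C = 1.1377
τ_max = K_W·8FD/(πd³) = 1.1377·147.52 = 167.84 MPa
τ_max ≤ 224 MPa → acceptable

(a) 17 coils; (b) YES, τ_max = 168 MPa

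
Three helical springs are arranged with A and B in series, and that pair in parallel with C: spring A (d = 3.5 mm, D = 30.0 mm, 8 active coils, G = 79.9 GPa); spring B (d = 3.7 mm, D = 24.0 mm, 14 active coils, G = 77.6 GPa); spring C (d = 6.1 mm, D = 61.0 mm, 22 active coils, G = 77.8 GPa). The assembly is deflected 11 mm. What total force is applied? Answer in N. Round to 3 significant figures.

k_A = Gd⁴/(8D³N_a) = (79.9×10³)(3.5⁴)/(8·30.0³·8) = 6.9387 N/mm
k_B = Gd⁴/(8D³N_a) = (77.6×10³)(3.7⁴)/(8·24.0³·14) = 9.3933 N/mm
k_C = Gd⁴/(8D³N_a) = (77.8×10³)(6.1⁴)/(8·61.0³·22) = 2.6965 N/mm
Springs A,B series: k_AB = 1/(1/6.9387+1/9.3933) = 3.9908 N/mm; parallel with C: k_eq = 3.9908+2.6965 = 6.6872 N/mm
F = k_eq·δ = 6.6872·11 = 73.56 N

73.6 N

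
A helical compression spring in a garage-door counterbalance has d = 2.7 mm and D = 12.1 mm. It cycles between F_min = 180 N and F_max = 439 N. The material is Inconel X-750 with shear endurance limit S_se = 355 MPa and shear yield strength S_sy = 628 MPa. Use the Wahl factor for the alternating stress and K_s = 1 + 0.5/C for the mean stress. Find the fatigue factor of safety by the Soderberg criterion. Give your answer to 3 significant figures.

C = D/d = 12.1/2.7 = 4.4815; K_W = (4C−1)/(4C−4)+0.615/C = 1.3527; K_s = 1+0.5/C = 1.1116
F_a = (F_max−F_min)/2 = 129.5 N; F_m = (F_max+F_min)/2 = 309.5 N
τ_a = K_W·8F_aD/(πd³) = 1.3527 × 202.72 = 274.22 MPa
τ_m = K_s·8F_mD/(πd³) = 1.1116 × 484.5 = 538.56 MPa
Soderberg: 1/n_f = τ_a/S_se + τ_m/S_sy = 274.22/355 + 538.56/628 = 0.77244 + 0.85758 = 1.63
n_f = 1/1.63 = 0.6135

0.613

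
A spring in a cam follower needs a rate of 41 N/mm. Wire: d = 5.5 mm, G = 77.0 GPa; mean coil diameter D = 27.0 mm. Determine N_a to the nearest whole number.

N_a = Gd⁴/(8D³k) = (77.0×10³ × 5.5⁴)/(8 × 27.0³ × 41)
    = 7.04598e+07 / 6.45602e+06 = 10.91 → 11 coils

11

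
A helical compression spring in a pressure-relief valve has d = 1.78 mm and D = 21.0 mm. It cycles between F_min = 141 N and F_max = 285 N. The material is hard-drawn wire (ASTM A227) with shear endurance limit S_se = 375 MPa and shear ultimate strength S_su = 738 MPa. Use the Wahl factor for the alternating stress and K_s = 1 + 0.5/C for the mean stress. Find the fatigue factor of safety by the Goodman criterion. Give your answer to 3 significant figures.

0.204

C = D/d = 21.0/1.78 = 11.7978; K_W = (4C−1)/(4C−4)+0.615/C = 1.1216; K_s = 1+0.5/C = 1.0424
F_a = (F_max−F_min)/2 = 72 N; F_m = (F_max+F_min)/2 = 213 N
τ_a = K_W·8F_aD/(πd³) = 1.1216 × 682.7 = 765.71 MPa
τ_m = K_s·8F_mD/(πd³) = 1.0424 × 2019.7 = 2105.3 MPa
Goodman: 1/n_f = τ_a/S_se + τ_m/S_su = 765.71/375 + 2105.3/738 = 2.04190 + 2.85265 = 4.8946
n_f = 1/4.8946 = 0.2043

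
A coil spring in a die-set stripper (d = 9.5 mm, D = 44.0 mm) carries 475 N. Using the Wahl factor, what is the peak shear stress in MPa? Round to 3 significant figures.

Spring index C = D/d = 44.0/9.5 = 4.6316
K_W = (4C−1)/(4C−4) + 0.615/C = 17.526/14.526 + 0.1328 = 1.3393
τ₀ = 8FD/(πd³) = 8·475·44.0/(π·9.5³) = 167200/2693.5 = 62.075 MPa
τ_max = K·τ₀ = 1.3393 × 62.075 = 83.137 MPa

83.1 MPa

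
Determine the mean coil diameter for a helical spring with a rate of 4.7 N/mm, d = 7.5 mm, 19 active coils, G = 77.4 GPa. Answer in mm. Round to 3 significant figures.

D = (Gd⁴/(8N_a·k))^(1/3) = (77.4×10³·7.5⁴/(8·19·4.7))^(1/3)
  = (342803)^(1/3) = 69.9866 mm

70.0 mm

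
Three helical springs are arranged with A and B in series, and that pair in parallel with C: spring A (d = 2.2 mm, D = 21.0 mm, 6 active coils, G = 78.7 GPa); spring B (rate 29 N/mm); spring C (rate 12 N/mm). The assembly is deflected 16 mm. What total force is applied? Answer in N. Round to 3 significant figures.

250 N

k_A = Gd⁴/(8D³N_a) = (78.7×10³)(2.2⁴)/(8·21.0³·6) = 4.1473 N/mm
Springs A,B series: k_AB = 1/(1/4.1473+1/29) = 3.6284 N/mm; parallel with C: k_eq = 3.6284+12 = 15.628 N/mm
F = k_eq·δ = 15.628·16 = 250.05 N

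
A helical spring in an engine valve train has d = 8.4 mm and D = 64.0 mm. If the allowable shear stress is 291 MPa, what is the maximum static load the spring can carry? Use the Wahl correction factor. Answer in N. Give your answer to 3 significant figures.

886 N

C = D/d = 64.0/8.4 = 7.6190
K_W = (4C−1)/(4C−4) + 0.615/C = 29.476/26.476 + 0.0807 = 1.1940
τ_max = K·8FD/(πd³) → F_max = τ_allow·πd³/(8DK)
F_max = 291·π·8.4³/(8·64.0·1.1940) = 5.4185e+05/611.34 = 886.33 N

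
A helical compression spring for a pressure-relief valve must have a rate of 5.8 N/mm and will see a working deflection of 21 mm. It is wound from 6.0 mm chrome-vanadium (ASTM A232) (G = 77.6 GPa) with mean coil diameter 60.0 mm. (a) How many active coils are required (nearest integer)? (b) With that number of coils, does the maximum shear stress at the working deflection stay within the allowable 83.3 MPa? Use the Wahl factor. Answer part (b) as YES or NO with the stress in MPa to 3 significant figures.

N_a = Gd⁴/(8D³k) = (77.6×10³)(6.0⁴)/(8·60.0³·5.8) = 10.03 → N_a = 10
Actual rate k = Gd⁴/(8D³·10) = 5.82 N/mm
Working load F = kδ = 5.82·21 = 122.22 N
C = 60.0/6.0 = 10.0000; K_W = (4C−1)/(4C−4)+0.615/C = 1.1448
τ_max = K_W·8FD/(πd³) = 1.1448·86.453 = 98.974 MPa
τ_max > 83.3 MPa → exceeds allowable

(a) 10 coils; (b) NO, τ_max = 99.0 MPa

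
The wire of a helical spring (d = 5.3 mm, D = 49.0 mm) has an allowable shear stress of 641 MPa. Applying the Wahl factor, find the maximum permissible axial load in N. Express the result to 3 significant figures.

C = D/d = 49.0/5.3 = 9.2453
K_W = (4C−1)/(4C−4) + 0.615/C = 35.981/32.981 + 0.0665 = 1.1575
τ_max = K·8FD/(πd³) → F_max = τ_allow·πd³/(8DK)
F_max = 641·π·5.3³/(8·49.0·1.1575) = 2.998e+05/453.73 = 660.75 N

661 N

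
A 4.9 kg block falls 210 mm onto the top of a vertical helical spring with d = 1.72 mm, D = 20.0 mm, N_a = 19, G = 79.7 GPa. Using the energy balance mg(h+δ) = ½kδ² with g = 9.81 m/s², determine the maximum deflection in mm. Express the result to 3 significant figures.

k = Gd⁴/(8D³N_a) = (79.7×10³)(1.72⁴)/(8·20.0³·19) = 0.57364 N/mm
W = mg = 4.9 × 9.81 = 48.069 N
½kδ² − Wδ − Wh = 0 → δ = (W + √(W² + 2kWh))/k
δ = (48.069 + √(2310.6 + 11581.2))/0.57364 = (48.069 + 117.86)/0.57364 = 289.26 mm

289 mm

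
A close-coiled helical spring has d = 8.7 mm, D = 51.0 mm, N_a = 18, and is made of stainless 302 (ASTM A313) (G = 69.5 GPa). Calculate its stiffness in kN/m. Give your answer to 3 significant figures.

20.8 kN/m

k = Gd⁴/(8D³N_a) = (69.5×10³ × 8.7⁴) / (8 × 51.0³ × 18)
  = 3.98164e+08 / 1.91017e+07 = 20.844 N/mm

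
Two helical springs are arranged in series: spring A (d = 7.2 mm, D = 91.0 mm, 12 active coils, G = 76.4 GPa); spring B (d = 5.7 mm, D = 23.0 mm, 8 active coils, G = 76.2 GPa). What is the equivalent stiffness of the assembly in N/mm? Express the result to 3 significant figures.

2.76 N/mm

k_A = Gd⁴/(8D³N_a) = (76.4×10³)(7.2⁴)/(8·91.0³·12) = 2.8381 N/mm
k_B = Gd⁴/(8D³N_a) = (76.2×10³)(5.7⁴)/(8·23.0³·8) = 103.3 N/mm
Series: 1/k_eq = 1/2.8381 + 1/103.3 = 0.36203; k_eq = 2.7622 N/mm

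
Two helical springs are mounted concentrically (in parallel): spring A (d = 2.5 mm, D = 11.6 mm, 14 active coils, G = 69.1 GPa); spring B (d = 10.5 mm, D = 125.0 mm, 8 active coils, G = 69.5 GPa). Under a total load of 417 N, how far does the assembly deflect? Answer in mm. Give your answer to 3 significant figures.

k_A = Gd⁴/(8D³N_a) = (69.1×10³)(2.5⁴)/(8·11.6³·14) = 15.44 N/mm
k_B = Gd⁴/(8D³N_a) = (69.5×10³)(10.5⁴)/(8·125.0³·8) = 6.7582 N/mm
Parallel: k_eq = 15.44 + 6.7582 = 22.198 N/mm
δ = F/k_eq = 417/22.198 = 18.785 mm

18.8 mm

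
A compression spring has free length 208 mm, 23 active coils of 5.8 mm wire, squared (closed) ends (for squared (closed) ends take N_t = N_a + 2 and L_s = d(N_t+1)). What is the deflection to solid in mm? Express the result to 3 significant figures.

N_t = 25; L_s = 5.8·26 = 150.8 mm
δ_solid = L₀ − L_s = 208 − 150.8 = 57.2 mm

57.2 mm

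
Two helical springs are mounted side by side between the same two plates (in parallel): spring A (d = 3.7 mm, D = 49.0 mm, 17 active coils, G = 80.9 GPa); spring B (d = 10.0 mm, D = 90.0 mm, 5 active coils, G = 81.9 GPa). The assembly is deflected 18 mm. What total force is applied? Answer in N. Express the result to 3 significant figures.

k_A = Gd⁴/(8D³N_a) = (80.9×10³)(3.7⁴)/(8·49.0³·17) = 0.94761 N/mm
k_B = Gd⁴/(8D³N_a) = (81.9×10³)(10.0⁴)/(8·90.0³·5) = 28.086 N/mm
Parallel: k_eq = 0.94761 + 28.086 = 29.034 N/mm
F = k_eq·δ = 29.034·18 = 522.61 N

523 N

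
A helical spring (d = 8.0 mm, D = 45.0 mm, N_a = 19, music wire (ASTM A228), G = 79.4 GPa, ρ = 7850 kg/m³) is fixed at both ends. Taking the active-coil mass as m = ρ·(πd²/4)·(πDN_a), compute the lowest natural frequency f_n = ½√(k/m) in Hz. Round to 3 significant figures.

74.4 Hz

k = Gd⁴/(8D³N_a) = (79.4×10³)(8.0⁴)/(8·45.0³·19) = 23.48 N/mm = 23480 N/m
Wire length L = πDN_a = π·45.0·19 = 2686.1 mm
m = ρ·(πd²/4)·L = 7850 × 50.265×10⁻⁶ m² × 2.6861 m = 1.0599 kg
f_n = ½√(k/m) = 0.5·√(23480/1.0599) = 0.5·√(22154) = 74.42 Hz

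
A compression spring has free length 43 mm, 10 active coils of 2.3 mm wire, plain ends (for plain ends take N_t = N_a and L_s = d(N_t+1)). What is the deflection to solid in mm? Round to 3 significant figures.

17.7 mm

N_t = 10; L_s = 2.3·11 = 25.3 mm
δ_solid = L₀ − L_s = 43 − 25.3 = 17.7 mm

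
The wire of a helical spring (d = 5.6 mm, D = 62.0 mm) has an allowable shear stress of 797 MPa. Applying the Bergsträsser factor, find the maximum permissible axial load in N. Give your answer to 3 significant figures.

791 N

C = D/d = 62.0/5.6 = 11.0714
K_B = (4C+2)/(4C−3) = 46.286/41.286 = 1.1211
τ_max = K·8FD/(πd³) → F_max = τ_allow·πd³/(8DK)
F_max = 797·π·5.6³/(8·62.0·1.1211) = 4.3972e+05/556.07 = 790.76 N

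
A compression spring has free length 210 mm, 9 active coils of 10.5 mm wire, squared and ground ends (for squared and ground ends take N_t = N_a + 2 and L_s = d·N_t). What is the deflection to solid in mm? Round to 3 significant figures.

94.5 mm

N_t = 11; L_s = 10.5·11 = 115.5 mm
δ_solid = L₀ − L_s = 210 − 115.5 = 94.5 mm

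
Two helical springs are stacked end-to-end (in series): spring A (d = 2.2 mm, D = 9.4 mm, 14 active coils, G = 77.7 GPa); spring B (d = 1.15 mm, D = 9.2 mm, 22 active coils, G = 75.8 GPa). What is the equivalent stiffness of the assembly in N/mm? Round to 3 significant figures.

0.922 N/mm

k_A = Gd⁴/(8D³N_a) = (77.7×10³)(2.2⁴)/(8·9.4³·14) = 19.566 N/mm
k_B = Gd⁴/(8D³N_a) = (75.8×10³)(1.15⁴)/(8·9.2³·22) = 0.96735 N/mm
Series: 1/k_eq = 1/19.566 + 1/0.96735 = 1.0849; k_eq = 0.92178 N/mm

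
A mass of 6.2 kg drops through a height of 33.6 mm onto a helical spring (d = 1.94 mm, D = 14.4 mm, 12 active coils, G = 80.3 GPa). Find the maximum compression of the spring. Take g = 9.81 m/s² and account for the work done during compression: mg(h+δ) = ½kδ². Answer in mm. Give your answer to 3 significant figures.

k = Gd⁴/(8D³N_a) = (80.3×10³)(1.94⁴)/(8·14.4³·12) = 3.9679 N/mm
W = mg = 6.2 × 9.81 = 60.822 N
½kδ² − Wδ − Wh = 0 → δ = (W + √(W² + 2kWh))/k
δ = (60.822 + √(3699.3 + 16217.9))/3.9679 = (60.822 + 141.13)/3.9679 = 50.896 mm

50.9 mm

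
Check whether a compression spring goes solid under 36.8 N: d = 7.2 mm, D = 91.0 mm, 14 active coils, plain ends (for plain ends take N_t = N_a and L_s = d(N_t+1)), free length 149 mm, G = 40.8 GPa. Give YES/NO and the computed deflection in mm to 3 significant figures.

k = Gd⁴/(8D³N_a) = (40.8×10³)(7.2⁴)/(8·91.0³·14) = 1.2991 N/mm
N_t = 14; L_s = 7.2·15 = 108 mm; δ_solid = L₀ − L_s = 149 − 108 = 41 mm
δ = F/k = 36.8/1.2991 = 28.327 mm
δ < δ_solid → spring does not go solid

NO, δ = 28.3 mm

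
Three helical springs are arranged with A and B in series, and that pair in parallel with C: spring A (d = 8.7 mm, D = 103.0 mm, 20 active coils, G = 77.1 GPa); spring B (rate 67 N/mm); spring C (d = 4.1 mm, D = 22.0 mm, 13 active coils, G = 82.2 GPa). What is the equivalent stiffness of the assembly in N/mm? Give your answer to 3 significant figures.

23.4 N/mm

k_A = Gd⁴/(8D³N_a) = (77.1×10³)(8.7⁴)/(8·103.0³·20) = 2.5264 N/mm
k_C = Gd⁴/(8D³N_a) = (82.2×10³)(4.1⁴)/(8·22.0³·13) = 20.975 N/mm
Springs A,B series: k_AB = 1/(1/2.5264+1/67) = 2.4346 N/mm; parallel with C: k_eq = 2.4346+20.975 = 23.41 N/mm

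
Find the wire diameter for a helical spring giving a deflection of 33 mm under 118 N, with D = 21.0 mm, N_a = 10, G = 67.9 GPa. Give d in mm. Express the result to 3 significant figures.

Required rate k = F/δ = 118/33 = 3.5758 N/mm
d = (8D³N_a·k / G)^(1/4) = (8·21.0³·10·3.5758 / (67.9×10³))^0.25
  = (39.016)^0.25 = 2.4993 mm

2.50 mm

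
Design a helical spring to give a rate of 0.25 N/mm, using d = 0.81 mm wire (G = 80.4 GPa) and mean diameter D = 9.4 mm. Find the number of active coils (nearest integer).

N_a = Gd⁴/(8D³k) = (80.4×10³ × 0.81⁴)/(8 × 9.4³ × 0.25)
    = 34609.6 / 1661.17 = 20.83 → 21 coils

21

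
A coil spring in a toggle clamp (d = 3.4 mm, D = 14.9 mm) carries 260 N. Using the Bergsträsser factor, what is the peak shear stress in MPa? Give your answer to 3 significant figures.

337 MPa

Spring index C = D/d = 14.9/3.4 = 4.3824
K_B = (4C+2)/(4C−3) = 19.529/14.529 = 1.3441
τ₀ = 8FD/(πd³) = 8·260·14.9/(π·3.4³) = 30992/123.48 = 250.99 MPa
τ_max = K·τ₀ = 1.3441 × 250.99 = 337.37 MPa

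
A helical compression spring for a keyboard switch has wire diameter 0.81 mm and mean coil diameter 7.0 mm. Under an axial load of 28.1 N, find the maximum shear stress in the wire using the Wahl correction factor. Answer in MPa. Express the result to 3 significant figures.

1100 MPa

Spring index C = D/d = 7.0/0.81 = 8.6420
K_W = (4C−1)/(4C−4) + 0.615/C = 33.568/30.568 + 0.0712 = 1.1693
τ₀ = 8FD/(πd³) = 8·28.1·7.0/(π·0.81³) = 1573.6/1.6696 = 942.52 MPa
τ_max = K·τ₀ = 1.1693 × 942.52 = 1102.1 MPa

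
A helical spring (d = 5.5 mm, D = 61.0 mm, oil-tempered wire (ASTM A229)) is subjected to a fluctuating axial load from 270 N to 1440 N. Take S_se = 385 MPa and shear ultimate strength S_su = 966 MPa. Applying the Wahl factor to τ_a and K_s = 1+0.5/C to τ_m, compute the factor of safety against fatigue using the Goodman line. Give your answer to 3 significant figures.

0.405

C = D/d = 61.0/5.5 = 11.0909; K_W = (4C−1)/(4C−4)+0.615/C = 1.1298; K_s = 1+0.5/C = 1.0451
F_a = (F_max−F_min)/2 = 585 N; F_m = (F_max+F_min)/2 = 855 N
τ_a = K_W·8F_aD/(πd³) = 1.1298 × 546.18 = 617.06 MPa
τ_m = K_s·8F_mD/(πd³) = 1.0451 × 798.27 = 834.25 MPa
Goodman: 1/n_f = τ_a/S_se + τ_m/S_su = 617.06/385 + 834.25/966 = 1.60276 + 0.86362 = 2.4664
n_f = 1/2.4664 = 0.4055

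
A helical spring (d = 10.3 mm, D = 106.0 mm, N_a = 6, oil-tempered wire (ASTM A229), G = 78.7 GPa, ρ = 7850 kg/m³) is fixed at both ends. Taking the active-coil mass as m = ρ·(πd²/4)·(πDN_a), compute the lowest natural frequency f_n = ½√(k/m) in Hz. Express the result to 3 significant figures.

k = Gd⁴/(8D³N_a) = (78.7×10³)(10.3⁴)/(8·106.0³·6) = 15.494 N/mm = 15494 N/m
Wire length L = πDN_a = π·106.0·6 = 1998.1 mm
m = ρ·(πd²/4)·L = 7850 × 83.323×10⁻⁶ m² × 1.9981 m = 1.3069 kg
f_n = ½√(k/m) = 0.5·√(15494/1.3069) = 0.5·√(11856) = 54.442 Hz

54.4 Hz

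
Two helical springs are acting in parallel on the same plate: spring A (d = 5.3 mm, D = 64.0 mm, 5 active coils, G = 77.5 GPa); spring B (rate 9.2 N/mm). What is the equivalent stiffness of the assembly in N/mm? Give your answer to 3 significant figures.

15.0 N/mm

k_A = Gd⁴/(8D³N_a) = (77.5×10³)(5.3⁴)/(8·64.0³·5) = 5.8318 N/mm
Parallel: k_eq = 5.8318 + 9.2 = 15.032 N/mm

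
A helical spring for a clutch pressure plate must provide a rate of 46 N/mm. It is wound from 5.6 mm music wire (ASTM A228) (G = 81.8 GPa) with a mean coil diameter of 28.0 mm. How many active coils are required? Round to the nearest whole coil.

10

N_a = Gd⁴/(8D³k) = (81.8×10³ × 5.6⁴)/(8 × 28.0³ × 46)
    = 8.04462e+07 / 8.07834e+06 = 9.958 → 10 coils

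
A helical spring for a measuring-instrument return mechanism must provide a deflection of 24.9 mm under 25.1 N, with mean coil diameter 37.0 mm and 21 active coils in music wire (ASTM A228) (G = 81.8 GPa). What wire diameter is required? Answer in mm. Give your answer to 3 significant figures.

Required rate k = F/δ = 25.1/24.9 = 1.008 N/mm
d = (8D³N_a·k / G)^(1/4) = (8·37.0³·21·1.008 / (81.8×10³))^0.25
  = (104.87)^0.25 = 3.2001 mm

3.20 mm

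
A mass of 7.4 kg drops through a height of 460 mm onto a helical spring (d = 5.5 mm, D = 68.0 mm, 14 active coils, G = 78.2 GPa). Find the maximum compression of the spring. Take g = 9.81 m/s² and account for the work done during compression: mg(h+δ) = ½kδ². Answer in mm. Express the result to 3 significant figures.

k = Gd⁴/(8D³N_a) = (78.2×10³)(5.5⁴)/(8·68.0³·14) = 2.0319 N/mm
W = mg = 7.4 × 9.81 = 72.594 N
½kδ² − Wδ − Wh = 0 → δ = (W + √(W² + 2kWh))/k
δ = (72.594 + √(5269.9 + 135707))/2.0319 = (72.594 + 375.47)/2.0319 = 220.51 mm

221 mm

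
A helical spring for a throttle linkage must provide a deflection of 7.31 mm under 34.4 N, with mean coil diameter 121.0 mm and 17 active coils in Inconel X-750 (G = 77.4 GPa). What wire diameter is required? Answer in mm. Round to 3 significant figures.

Required rate k = F/δ = 34.4/7.31 = 4.7059 N/mm
d = (8D³N_a·k / G)^(1/4) = (8·121.0³·17·4.7059 / (77.4×10³))^0.25
  = (14649)^0.25 = 11.0014 mm

11.0 mm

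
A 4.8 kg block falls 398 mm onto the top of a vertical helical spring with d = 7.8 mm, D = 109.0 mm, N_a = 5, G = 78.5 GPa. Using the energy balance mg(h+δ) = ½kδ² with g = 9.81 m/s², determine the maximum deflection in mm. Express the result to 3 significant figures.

90.6 mm

k = Gd⁴/(8D³N_a) = (78.5×10³)(7.8⁴)/(8·109.0³·5) = 5.6093 N/mm
W = mg = 4.8 × 9.81 = 47.088 N
½kδ² − Wδ − Wh = 0 → δ = (W + √(W² + 2kWh))/k
δ = (47.088 + √(2217.3 + 210248))/5.6093 = (47.088 + 460.94)/5.6093 = 90.569 mm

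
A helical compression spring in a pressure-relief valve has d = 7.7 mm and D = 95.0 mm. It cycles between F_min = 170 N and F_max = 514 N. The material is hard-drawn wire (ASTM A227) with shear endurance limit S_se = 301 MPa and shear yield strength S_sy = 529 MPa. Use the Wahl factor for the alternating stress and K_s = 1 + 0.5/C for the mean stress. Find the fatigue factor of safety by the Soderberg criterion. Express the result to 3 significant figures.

1.44

C = D/d = 95.0/7.7 = 12.3377; K_W = (4C−1)/(4C−4)+0.615/C = 1.1160; K_s = 1+0.5/C = 1.0405
F_a = (F_max−F_min)/2 = 172 N; F_m = (F_max+F_min)/2 = 342 N
τ_a = K_W·8F_aD/(πd³) = 1.1160 × 91.142 = 101.71 MPa
τ_m = K_s·8F_mD/(πd³) = 1.0405 × 181.22 = 188.57 MPa
Soderberg: 1/n_f = τ_a/S_se + τ_m/S_sy = 101.71/301 + 188.57/529 = 0.33792 + 0.35646 = 0.69439
n_f = 1/0.69439 = 1.44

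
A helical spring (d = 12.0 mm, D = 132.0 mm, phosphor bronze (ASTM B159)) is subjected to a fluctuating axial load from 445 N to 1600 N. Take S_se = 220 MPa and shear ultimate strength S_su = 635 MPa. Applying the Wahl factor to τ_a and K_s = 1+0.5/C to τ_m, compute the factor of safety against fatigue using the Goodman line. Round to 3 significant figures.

1.11

C = D/d = 132.0/12.0 = 11.0000; K_W = (4C−1)/(4C−4)+0.615/C = 1.1309; K_s = 1+0.5/C = 1.0455
F_a = (F_max−F_min)/2 = 577.5 N; F_m = (F_max+F_min)/2 = 1022.5 N
τ_a = K_W·8F_aD/(πd³) = 1.1309 × 112.34 = 127.04 MPa
τ_m = K_s·8F_mD/(πd³) = 1.0455 × 198.9 = 207.94 MPa
Goodman: 1/n_f = τ_a/S_se + τ_m/S_su = 127.04/220 + 207.94/635 = 0.57747 + 0.32747 = 0.90493
n_f = 1/0.90493 = 1.105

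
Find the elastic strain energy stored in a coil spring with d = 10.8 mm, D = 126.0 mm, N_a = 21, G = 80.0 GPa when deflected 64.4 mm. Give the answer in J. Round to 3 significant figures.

k = Gd⁴/(8D³N_a) = (80.0×10³)(10.8⁴)/(8·126.0³·21) = 3.2387 N/mm
U = ½kδ² = 0.5 × 3.2387 × 64.4² = 6715.9 N·mm = 6.7159 J

6.72 J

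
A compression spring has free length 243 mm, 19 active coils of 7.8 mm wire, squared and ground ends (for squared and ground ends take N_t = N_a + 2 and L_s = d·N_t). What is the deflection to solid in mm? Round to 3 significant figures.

N_t = 21; L_s = 7.8·21 = 163.8 mm
δ_solid = L₀ − L_s = 243 − 163.8 = 79.2 mm

79.2 mm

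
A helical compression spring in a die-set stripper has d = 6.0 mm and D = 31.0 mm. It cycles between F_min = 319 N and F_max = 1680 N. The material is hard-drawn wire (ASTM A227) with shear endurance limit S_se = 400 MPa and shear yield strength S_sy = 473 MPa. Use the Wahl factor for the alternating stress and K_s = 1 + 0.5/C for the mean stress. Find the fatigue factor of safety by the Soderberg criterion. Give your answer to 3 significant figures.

0.604

C = D/d = 31.0/6.0 = 5.1667; K_W = (4C−1)/(4C−4)+0.615/C = 1.2990; K_s = 1+0.5/C = 1.0968
F_a = (F_max−F_min)/2 = 680.5 N; F_m = (F_max+F_min)/2 = 999.5 N
τ_a = K_W·8F_aD/(πd³) = 1.2990 × 248.7 = 323.07 MPa
τ_m = K_s·8F_mD/(πd³) = 1.0968 × 365.28 = 400.63 MPa
Soderberg: 1/n_f = τ_a/S_se + τ_m/S_sy = 323.07/400 + 400.63/473 = 0.80767 + 0.84701 = 1.6547
n_f = 1/1.6547 = 0.6043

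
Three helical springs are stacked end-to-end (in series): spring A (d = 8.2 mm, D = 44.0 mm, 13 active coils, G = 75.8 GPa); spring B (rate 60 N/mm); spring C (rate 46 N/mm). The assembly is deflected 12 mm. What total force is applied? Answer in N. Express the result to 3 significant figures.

187 N

k_A = Gd⁴/(8D³N_a) = (75.8×10³)(8.2⁴)/(8·44.0³·13) = 38.684 N/mm
Series: 1/k_eq = 1/38.684 + 1/60 + 1/46 = 0.064256; k_eq = 15.563 N/mm
F = k_eq·δ = 15.563·12 = 186.75 N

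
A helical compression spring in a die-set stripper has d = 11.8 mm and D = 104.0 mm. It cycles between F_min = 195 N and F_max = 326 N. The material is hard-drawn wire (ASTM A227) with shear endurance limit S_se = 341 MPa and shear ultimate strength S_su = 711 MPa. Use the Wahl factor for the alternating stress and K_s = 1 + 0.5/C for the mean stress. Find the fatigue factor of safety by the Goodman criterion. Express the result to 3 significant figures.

10.2

C = D/d = 104.0/11.8 = 8.8136; K_W = (4C−1)/(4C−4)+0.615/C = 1.1658; K_s = 1+0.5/C = 1.0567
F_a = (F_max−F_min)/2 = 65.5 N; F_m = (F_max+F_min)/2 = 260.5 N
τ_a = K_W·8F_aD/(πd³) = 1.1658 × 10.558 = 12.308 MPa
τ_m = K_s·8F_mD/(πd³) = 1.0567 × 41.989 = 44.371 MPa
Goodman: 1/n_f = τ_a/S_se + τ_m/S_su = 12.308/341 + 44.371/711 = 0.03609 + 0.06241 = 0.0985
n_f = 1/0.0985 = 10.15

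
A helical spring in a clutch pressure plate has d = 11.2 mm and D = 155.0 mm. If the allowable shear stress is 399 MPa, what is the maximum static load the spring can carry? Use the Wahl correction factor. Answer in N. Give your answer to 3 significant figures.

C = D/d = 155.0/11.2 = 13.8393
K_W = (4C−1)/(4C−4) + 0.615/C = 54.357/51.357 + 0.0444 = 1.1029
τ_max = K·8FD/(πd³) → F_max = τ_allow·πd³/(8DK)
F_max = 399·π·11.2³/(8·155.0·1.1029) = 1.7611e+06/1367.5 = 1287.8 N

1290 N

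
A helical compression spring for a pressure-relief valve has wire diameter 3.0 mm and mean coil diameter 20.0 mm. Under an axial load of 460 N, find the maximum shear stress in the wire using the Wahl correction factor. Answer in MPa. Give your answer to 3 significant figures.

1060 MPa

Spring index C = D/d = 20.0/3.0 = 6.6667
K_W = (4C−1)/(4C−4) + 0.615/C = 25.667/22.667 + 0.0922 = 1.2246
τ₀ = 8FD/(πd³) = 8·460·20.0/(π·3.0³) = 73600/84.823 = 867.69 MPa
τ_max = K·τ₀ = 1.2246 × 867.69 = 1062.6 MPa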